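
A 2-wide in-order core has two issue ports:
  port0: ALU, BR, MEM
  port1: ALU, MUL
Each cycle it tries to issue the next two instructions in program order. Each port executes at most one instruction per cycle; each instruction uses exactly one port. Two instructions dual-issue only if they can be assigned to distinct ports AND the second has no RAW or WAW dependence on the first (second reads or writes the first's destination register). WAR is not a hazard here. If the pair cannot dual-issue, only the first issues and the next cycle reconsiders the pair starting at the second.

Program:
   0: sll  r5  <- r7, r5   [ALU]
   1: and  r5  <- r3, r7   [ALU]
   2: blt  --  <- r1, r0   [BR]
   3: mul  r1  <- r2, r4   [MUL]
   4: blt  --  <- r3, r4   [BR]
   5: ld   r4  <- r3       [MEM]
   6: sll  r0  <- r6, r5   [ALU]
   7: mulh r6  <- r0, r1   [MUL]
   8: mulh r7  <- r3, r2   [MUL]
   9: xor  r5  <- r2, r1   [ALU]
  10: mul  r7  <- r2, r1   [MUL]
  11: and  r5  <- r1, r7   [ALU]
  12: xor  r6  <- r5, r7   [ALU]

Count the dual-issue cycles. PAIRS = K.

PAIRS = 4

[0] i0  sll  -- WAW r5
[1] i1+i2  and;blt  -- dual
[2] i3+i4  mul;blt  -- dual
[3] i5+i6  ld;sll  -- dual
[4] i7  mulh  -- no-port MUL/MUL
[5] i8+i9  mulh;xor  -- dual
[6] i10  mul  -- RAW r7
[7] i11  and  -- RAW r5
[8] i12  xor  -- tail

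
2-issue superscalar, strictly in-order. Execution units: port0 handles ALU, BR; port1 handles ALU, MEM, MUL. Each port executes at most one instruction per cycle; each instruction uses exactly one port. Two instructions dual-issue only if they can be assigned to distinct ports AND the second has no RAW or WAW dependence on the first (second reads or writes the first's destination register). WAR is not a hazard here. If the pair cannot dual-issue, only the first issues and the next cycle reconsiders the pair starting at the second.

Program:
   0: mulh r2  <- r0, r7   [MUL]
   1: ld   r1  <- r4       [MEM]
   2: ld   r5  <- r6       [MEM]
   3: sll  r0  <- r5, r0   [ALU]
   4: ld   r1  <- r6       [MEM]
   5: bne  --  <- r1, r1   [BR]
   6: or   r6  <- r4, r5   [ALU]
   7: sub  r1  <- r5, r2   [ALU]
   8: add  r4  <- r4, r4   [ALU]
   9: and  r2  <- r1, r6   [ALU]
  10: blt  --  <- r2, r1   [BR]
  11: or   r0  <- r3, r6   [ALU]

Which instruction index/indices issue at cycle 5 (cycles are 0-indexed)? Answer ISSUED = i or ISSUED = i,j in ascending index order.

ISSUED = 7,8

t=0 i0:mulh.MUL ; no-port MUL/MEM
t=1 i1:ld.MEM ; no-port MEM/MEM
t=2 i2:ld.MEM ; RAW r5
t=3 i3+i4:sll.ALU ld.MEM ; dual
t=4 i5+i6:bne.BR or.ALU ; dual
t=5 i7+i8:sub.ALU add.ALU ; dual
t=6 i9:and.ALU ; RAW r2
t=7 i10+i11:blt.BR or.ALU ; dual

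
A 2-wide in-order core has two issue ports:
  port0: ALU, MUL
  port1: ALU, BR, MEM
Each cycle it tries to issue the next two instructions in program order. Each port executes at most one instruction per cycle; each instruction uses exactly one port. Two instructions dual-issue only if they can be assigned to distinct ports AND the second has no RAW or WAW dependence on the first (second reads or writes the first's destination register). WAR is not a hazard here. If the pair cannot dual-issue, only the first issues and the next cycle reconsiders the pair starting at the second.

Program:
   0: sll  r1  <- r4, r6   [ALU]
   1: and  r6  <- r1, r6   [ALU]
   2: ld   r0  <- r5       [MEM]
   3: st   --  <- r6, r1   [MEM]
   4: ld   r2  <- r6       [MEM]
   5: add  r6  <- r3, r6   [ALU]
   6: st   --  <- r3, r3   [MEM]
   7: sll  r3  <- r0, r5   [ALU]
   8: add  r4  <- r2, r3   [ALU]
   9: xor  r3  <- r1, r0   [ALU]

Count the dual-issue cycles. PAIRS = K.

PAIRS = 4

  cy0 -> i0 (sll.ALU) RAW r1
  cy1 -> i1,i2 (and.ALU/ld.MEM) dual
  cy2 -> i3 (st.MEM) no-port MEM/MEM
  cy3 -> i4,i5 (ld.MEM/add.ALU) dual
  cy4 -> i6,i7 (st.MEM/sll.ALU) dual
  cy5 -> i8,i9 (add.ALU/xor.ALU) dual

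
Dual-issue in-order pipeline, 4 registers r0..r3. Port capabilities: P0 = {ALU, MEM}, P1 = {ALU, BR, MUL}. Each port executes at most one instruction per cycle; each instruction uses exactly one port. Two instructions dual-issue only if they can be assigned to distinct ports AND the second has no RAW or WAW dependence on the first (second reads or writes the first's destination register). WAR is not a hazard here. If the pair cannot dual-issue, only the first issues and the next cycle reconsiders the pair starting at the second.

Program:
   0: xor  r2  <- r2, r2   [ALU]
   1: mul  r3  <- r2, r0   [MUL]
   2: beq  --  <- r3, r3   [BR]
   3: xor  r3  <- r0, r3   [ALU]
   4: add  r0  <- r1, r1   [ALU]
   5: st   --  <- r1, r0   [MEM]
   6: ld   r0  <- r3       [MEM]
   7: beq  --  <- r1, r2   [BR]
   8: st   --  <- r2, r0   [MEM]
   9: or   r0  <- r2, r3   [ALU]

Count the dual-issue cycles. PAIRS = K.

PAIRS = 3

0. xor @i0  | RAW r2
1. mul @i1  | no-port MUL/BR
2. beq+xor @i2/i3  | pair
3. add @i4  | RAW r0
4. st @i5  | no-port MEM/MEM
5. ld+beq @i6/i7  | pair
6. st+or @i8/i9  | pair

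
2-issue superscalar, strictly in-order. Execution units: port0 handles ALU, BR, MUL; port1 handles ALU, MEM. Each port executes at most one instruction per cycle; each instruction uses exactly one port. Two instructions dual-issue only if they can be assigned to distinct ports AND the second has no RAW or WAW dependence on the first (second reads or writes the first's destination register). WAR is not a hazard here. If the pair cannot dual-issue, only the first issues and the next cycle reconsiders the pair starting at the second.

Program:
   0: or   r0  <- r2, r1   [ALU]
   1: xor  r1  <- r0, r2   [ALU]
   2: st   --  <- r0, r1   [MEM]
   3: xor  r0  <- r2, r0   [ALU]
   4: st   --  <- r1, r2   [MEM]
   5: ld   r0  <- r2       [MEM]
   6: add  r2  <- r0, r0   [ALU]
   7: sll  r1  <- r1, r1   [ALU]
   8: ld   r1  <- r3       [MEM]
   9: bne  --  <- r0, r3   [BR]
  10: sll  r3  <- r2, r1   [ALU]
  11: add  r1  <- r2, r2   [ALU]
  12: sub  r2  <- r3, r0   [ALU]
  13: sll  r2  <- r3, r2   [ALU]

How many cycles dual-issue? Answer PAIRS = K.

[0] i0  or  -- RAW r0
[1] i1  xor  -- RAW r1
[2] i2&i3  st xor  -- pair
[3] i4  st  -- no-port MEM/MEM
[4] i5  ld  -- RAW r0
[5] i6&i7  add sll  -- pair
[6] i8&i9  ld bne  -- pair
[7] i10&i11  sll add  -- pair
[8] i12  sub  -- RAW+WAW r2
[9] i13  sll  -- tail

PAIRS = 4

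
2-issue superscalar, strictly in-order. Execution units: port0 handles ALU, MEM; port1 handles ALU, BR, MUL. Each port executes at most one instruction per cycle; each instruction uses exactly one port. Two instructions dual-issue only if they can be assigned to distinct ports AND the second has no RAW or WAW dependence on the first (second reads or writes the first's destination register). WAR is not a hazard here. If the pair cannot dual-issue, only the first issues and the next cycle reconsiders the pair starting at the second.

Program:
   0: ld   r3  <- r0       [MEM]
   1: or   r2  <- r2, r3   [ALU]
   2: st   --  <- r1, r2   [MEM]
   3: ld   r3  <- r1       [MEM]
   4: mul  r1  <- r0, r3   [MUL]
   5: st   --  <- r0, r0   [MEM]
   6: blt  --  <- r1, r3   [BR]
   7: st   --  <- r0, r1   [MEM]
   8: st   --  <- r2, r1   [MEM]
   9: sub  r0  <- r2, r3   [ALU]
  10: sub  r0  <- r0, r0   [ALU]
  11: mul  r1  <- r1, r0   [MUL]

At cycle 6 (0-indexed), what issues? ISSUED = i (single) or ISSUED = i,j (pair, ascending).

ISSUED = 8,9

#0 head=0: ld.MEM i0 RAW r3
#1 head=1: or.ALU i1 RAW r2
#2 head=2: st.MEM i2 no-port MEM/MEM
#3 head=3: ld.MEM i3 RAW r3
#4 head=4: mul.MUL/st.MEM i4,i5 pair
#5 head=6: blt.BR/st.MEM i6,i7 pair
#6 head=8: st.MEM/sub.ALU i8,i9 pair
#7 head=10: sub.ALU i10 RAW r0
#8 head=11: mul.MUL i11 tail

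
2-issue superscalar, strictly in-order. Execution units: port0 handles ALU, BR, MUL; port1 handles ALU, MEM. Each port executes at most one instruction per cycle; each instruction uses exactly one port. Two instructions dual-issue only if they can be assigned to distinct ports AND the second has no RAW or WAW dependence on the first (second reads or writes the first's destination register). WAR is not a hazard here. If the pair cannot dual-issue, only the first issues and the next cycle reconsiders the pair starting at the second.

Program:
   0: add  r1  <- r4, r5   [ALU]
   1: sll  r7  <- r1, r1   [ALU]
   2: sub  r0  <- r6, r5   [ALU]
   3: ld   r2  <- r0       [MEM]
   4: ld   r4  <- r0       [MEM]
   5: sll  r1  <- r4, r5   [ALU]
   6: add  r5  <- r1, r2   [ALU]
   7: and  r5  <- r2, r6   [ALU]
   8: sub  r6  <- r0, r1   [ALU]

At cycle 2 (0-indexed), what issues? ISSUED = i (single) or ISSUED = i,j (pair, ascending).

c0: i0 add  RAW r1
c1: i1+i2 sll;sub  pair
c2: i3 ld  no-port MEM/MEM
c3: i4 ld  RAW r4
c4: i5 sll  RAW r1
c5: i6 add  WAW r5
c6: i7+i8 and;sub  pair

ISSUED = 3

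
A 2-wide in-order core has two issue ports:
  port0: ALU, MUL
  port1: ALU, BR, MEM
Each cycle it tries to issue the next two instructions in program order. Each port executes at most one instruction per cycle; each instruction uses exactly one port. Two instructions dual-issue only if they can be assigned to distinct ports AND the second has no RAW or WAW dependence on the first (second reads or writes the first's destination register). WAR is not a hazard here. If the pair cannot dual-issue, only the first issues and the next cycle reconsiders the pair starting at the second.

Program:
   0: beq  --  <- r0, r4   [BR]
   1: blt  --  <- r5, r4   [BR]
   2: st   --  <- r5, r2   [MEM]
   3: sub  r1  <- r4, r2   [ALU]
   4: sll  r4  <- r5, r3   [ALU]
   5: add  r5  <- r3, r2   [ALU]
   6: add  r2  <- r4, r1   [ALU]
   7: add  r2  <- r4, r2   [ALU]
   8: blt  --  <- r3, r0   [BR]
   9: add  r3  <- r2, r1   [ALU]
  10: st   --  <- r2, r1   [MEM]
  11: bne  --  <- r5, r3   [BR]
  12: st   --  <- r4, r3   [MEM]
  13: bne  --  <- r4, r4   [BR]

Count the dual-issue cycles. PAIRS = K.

PAIRS = 4

c0: i0 beq  no-port BR/BR
c1: i1 blt  no-port BR/MEM
c2: i2,i3 st/sub  2-wide
c3: i4,i5 sll/add  2-wide
c4: i6 add  RAW+WAW r2
c5: i7,i8 add/blt  2-wide
c6: i9,i10 add/st  2-wide
c7: i11 bne  no-port BR/MEM
c8: i12 st  no-port MEM/BR
c9: i13 bne  tail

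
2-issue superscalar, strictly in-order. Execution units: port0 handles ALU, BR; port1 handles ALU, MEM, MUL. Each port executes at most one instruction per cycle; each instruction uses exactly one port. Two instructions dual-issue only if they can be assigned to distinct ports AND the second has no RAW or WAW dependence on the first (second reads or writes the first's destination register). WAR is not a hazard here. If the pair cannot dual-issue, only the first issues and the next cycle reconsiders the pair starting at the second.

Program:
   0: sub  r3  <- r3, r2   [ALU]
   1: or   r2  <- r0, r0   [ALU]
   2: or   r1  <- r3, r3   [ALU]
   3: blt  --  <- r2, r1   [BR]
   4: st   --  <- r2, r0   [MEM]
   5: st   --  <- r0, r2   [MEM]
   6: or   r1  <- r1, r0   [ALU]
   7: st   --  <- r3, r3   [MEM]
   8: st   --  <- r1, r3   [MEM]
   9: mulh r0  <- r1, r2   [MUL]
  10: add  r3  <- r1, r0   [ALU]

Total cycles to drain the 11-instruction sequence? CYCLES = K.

CYCLES = 8

  cy0 -> i0&i1 (sub.ALU/or.ALU) dual
  cy1 -> i2 (or.ALU) RAW r1
  cy2 -> i3&i4 (blt.BR/st.MEM) dual
  cy3 -> i5&i6 (st.MEM/or.ALU) dual
  cy4 -> i7 (st.MEM) no-port MEM/MEM
  cy5 -> i8 (st.MEM) no-port MEM/MUL
  cy6 -> i9 (mulh.MUL) RAW r0
  cy7 -> i10 (add.ALU) tail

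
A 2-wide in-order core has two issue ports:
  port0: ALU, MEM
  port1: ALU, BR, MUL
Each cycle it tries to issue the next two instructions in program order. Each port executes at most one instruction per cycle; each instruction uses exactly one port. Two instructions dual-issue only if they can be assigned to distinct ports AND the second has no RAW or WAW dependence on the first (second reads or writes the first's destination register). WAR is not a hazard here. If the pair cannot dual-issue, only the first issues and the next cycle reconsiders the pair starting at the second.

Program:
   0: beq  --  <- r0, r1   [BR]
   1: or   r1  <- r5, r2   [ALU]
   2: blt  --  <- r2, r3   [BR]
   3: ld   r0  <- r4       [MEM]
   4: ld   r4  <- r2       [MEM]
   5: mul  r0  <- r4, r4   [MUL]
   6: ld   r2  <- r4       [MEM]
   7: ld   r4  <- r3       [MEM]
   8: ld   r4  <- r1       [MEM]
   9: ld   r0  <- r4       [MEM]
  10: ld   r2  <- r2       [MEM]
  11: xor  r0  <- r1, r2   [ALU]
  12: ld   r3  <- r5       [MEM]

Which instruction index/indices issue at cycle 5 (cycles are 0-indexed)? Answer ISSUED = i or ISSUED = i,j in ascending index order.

  cy0 -> i0,i1 (beq;or) dual
  cy1 -> i2,i3 (blt;ld) dual
  cy2 -> i4 (ld) RAW r4
  cy3 -> i5,i6 (mul;ld) dual
  cy4 -> i7 (ld) no-port MEM/MEM
  cy5 -> i8 (ld) no-port MEM/MEM
  cy6 -> i9 (ld) no-port MEM/MEM
  cy7 -> i10 (ld) RAW r2
  cy8 -> i11,i12 (xor;ld) dual

ISSUED = 8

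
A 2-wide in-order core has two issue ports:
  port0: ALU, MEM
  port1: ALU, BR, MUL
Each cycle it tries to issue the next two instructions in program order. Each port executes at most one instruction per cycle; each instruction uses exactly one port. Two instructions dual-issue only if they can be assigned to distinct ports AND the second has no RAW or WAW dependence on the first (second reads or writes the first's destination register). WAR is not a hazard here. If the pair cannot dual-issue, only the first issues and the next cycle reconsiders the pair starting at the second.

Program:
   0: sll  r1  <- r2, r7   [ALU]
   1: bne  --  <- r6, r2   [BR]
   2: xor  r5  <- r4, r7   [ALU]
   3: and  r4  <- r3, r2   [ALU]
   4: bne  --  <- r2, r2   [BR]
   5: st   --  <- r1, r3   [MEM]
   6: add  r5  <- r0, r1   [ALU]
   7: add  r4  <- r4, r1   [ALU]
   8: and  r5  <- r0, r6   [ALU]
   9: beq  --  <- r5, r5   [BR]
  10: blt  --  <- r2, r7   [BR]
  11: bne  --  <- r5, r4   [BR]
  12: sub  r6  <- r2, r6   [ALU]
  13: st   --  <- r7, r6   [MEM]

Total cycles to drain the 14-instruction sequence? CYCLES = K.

CYCLES = 9

c0: i0,i1 sll.ALU+bne.BR  2-wide
c1: i2,i3 xor.ALU+and.ALU  2-wide
c2: i4,i5 bne.BR+st.MEM  2-wide
c3: i6,i7 add.ALU+add.ALU  2-wide
c4: i8 and.ALU  RAW r5
c5: i9 beq.BR  no-port BR/BR
c6: i10 blt.BR  no-port BR/BR
c7: i11,i12 bne.BR+sub.ALU  2-wide
c8: i13 st.MEM  tail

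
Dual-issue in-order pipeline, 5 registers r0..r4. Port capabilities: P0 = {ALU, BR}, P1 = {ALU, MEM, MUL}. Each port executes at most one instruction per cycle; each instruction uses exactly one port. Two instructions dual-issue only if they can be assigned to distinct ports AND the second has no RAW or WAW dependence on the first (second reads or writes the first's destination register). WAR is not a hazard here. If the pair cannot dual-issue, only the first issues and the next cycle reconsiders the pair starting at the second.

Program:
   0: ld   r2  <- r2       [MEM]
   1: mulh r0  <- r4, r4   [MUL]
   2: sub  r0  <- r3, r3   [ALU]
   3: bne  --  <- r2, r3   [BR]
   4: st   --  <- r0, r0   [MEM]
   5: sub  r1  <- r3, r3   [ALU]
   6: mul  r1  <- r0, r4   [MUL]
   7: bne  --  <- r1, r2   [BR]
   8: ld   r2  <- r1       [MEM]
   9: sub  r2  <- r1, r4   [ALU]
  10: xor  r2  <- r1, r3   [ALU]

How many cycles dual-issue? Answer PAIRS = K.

PAIRS = 3

  cy0 -> i0 (ld) no-port MEM/MUL
  cy1 -> i1 (mulh) WAW r0
  cy2 -> i2/i3 (sub;bne) pair
  cy3 -> i4/i5 (st;sub) pair
  cy4 -> i6 (mul) RAW r1
  cy5 -> i7/i8 (bne;ld) pair
  cy6 -> i9 (sub) WAW r2
  cy7 -> i10 (xor) tail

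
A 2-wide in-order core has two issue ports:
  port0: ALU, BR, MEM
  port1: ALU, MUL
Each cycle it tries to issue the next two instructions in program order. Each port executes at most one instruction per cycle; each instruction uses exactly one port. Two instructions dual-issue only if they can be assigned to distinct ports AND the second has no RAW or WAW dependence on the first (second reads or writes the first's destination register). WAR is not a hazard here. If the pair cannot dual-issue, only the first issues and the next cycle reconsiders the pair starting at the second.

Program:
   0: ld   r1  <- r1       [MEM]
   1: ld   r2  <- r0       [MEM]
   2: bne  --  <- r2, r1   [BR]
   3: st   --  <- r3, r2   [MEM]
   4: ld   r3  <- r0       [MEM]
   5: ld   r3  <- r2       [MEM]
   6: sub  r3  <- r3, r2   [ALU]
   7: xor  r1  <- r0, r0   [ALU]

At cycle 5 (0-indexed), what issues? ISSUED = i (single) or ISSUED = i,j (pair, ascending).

t=0 i0:ld ; no-port MEM/MEM
t=1 i1:ld ; no-port MEM/BR
t=2 i2:bne ; no-port BR/MEM
t=3 i3:st ; no-port MEM/MEM
t=4 i4:ld ; no-port MEM/MEM
t=5 i5:ld ; RAW+WAW r3
t=6 i6+i7:sub xor ; 2-wide

ISSUED = 5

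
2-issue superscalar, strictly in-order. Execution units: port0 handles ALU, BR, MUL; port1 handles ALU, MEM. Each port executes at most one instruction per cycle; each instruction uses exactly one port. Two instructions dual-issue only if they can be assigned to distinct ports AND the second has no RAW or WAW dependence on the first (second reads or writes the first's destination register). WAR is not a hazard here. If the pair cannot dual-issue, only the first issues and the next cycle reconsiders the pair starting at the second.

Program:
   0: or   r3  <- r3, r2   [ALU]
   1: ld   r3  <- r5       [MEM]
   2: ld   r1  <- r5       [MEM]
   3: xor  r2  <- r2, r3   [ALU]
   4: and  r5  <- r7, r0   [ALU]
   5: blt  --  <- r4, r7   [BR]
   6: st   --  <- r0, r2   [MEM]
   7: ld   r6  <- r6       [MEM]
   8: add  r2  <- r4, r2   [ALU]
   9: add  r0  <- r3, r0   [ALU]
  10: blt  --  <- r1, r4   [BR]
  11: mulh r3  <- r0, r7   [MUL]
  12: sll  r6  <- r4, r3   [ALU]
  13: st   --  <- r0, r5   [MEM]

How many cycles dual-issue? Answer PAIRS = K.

[0] i0  or  -- WAW r3
[1] i1  ld  -- no-port MEM/MEM
[2] i2&i3  ld+xor  -- dual
[3] i4&i5  and+blt  -- dual
[4] i6  st  -- no-port MEM/MEM
[5] i7&i8  ld+add  -- dual
[6] i9&i10  add+blt  -- dual
[7] i11  mulh  -- RAW r3
[8] i12&i13  sll+st  -- dual

PAIRS = 5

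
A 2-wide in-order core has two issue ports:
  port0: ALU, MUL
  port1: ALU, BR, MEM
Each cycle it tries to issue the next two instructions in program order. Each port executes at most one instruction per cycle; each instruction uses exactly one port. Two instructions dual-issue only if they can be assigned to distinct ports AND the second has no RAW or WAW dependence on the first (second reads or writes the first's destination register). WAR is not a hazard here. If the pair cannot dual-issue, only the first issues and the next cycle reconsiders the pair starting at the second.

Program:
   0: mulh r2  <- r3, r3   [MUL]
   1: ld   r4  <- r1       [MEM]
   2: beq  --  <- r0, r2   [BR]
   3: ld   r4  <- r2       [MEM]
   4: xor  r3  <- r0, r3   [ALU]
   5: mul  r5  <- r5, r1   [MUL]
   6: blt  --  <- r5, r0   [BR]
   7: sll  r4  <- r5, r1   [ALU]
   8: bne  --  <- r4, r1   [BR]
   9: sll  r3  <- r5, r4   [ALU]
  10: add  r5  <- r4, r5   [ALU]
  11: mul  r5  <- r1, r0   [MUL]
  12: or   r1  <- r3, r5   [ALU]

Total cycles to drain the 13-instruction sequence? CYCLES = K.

CYCLES = 9

c0: i0,i1 mulh/ld  dual
c1: i2 beq  no-port BR/MEM
c2: i3,i4 ld/xor  dual
c3: i5 mul  RAW r5
c4: i6,i7 blt/sll  dual
c5: i8,i9 bne/sll  dual
c6: i10 add  WAW r5
c7: i11 mul  RAW r5
c8: i12 or  tail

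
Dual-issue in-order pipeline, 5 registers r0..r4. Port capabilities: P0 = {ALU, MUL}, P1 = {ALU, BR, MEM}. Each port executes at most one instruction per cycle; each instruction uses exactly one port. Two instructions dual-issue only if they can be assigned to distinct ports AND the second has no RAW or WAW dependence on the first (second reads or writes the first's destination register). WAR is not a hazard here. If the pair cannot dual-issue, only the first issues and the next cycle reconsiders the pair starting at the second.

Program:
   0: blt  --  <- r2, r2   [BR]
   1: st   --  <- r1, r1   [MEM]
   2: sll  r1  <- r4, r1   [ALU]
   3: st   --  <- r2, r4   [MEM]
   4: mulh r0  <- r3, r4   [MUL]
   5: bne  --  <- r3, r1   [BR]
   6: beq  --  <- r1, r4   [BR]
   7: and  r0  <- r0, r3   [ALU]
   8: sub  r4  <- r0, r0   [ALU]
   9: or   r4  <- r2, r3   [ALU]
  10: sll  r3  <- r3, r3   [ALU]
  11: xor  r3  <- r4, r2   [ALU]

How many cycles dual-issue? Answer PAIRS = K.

PAIRS = 4

0. blt @i0  | no-port BR/MEM
1. st;sll @i1&i2  | pair
2. st;mulh @i3&i4  | pair
3. bne @i5  | no-port BR/BR
4. beq;and @i6&i7  | pair
5. sub @i8  | WAW r4
6. or;sll @i9&i10  | pair
7. xor @i11  | tail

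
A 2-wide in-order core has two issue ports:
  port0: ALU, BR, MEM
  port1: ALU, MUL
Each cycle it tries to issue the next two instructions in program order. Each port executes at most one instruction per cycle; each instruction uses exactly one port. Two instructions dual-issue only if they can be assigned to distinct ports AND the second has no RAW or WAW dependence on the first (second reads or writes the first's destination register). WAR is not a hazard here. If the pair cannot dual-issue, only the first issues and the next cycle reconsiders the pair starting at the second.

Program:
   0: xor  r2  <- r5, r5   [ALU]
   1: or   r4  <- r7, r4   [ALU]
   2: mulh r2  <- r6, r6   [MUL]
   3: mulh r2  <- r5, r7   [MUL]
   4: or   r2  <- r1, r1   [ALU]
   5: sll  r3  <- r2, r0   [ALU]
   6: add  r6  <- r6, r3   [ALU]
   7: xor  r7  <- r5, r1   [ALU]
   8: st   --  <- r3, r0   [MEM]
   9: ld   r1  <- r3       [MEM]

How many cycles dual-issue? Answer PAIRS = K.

  cy0 -> i0/i1 (xor;or) 2-wide
  cy1 -> i2 (mulh) no-port MUL/MUL
  cy2 -> i3 (mulh) WAW r2
  cy3 -> i4 (or) RAW r2
  cy4 -> i5 (sll) RAW r3
  cy5 -> i6/i7 (add;xor) 2-wide
  cy6 -> i8 (st) no-port MEM/MEM
  cy7 -> i9 (ld) tail

PAIRS = 2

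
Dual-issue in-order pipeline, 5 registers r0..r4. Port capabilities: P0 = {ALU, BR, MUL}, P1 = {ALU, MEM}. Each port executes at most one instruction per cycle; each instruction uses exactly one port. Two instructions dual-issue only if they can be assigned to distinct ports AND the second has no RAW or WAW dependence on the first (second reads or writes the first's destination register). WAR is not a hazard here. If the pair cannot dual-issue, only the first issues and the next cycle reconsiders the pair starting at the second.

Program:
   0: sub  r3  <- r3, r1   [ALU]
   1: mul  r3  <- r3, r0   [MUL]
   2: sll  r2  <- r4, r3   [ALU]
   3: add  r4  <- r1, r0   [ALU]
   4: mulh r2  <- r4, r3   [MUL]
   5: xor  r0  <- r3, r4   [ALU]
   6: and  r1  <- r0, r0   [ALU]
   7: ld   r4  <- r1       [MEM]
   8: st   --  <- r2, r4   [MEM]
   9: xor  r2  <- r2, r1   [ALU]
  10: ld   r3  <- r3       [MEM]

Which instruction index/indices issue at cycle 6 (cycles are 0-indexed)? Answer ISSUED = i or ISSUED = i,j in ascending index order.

ISSUED = 8,9

c0: i0 sub.ALU  RAW+WAW r3
c1: i1 mul.MUL  RAW r3
c2: i2+i3 sll.ALU;add.ALU  dual
c3: i4+i5 mulh.MUL;xor.ALU  dual
c4: i6 and.ALU  RAW r1
c5: i7 ld.MEM  no-port MEM/MEM
c6: i8+i9 st.MEM;xor.ALU  dual
c7: i10 ld.MEM  tail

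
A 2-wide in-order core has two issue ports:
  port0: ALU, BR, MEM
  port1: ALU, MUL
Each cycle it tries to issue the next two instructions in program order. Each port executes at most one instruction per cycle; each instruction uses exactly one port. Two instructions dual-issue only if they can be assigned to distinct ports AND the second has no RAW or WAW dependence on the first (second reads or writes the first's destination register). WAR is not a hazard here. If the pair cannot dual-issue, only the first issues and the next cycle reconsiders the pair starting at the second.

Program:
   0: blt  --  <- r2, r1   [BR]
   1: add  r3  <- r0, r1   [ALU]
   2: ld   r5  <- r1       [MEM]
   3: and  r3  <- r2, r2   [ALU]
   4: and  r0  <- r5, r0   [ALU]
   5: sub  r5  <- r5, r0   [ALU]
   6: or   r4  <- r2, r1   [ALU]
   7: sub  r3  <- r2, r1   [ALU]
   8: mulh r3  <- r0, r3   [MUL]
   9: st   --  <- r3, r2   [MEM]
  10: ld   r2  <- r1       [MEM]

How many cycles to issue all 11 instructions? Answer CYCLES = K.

CYCLES = 8

t=0 i0/i1:blt+add ; pair
t=1 i2/i3:ld+and ; pair
t=2 i4:and ; RAW r0
t=3 i5/i6:sub+or ; pair
t=4 i7:sub ; RAW+WAW r3
t=5 i8:mulh ; RAW r3
t=6 i9:st ; no-port MEM/MEM
t=7 i10:ld ; tail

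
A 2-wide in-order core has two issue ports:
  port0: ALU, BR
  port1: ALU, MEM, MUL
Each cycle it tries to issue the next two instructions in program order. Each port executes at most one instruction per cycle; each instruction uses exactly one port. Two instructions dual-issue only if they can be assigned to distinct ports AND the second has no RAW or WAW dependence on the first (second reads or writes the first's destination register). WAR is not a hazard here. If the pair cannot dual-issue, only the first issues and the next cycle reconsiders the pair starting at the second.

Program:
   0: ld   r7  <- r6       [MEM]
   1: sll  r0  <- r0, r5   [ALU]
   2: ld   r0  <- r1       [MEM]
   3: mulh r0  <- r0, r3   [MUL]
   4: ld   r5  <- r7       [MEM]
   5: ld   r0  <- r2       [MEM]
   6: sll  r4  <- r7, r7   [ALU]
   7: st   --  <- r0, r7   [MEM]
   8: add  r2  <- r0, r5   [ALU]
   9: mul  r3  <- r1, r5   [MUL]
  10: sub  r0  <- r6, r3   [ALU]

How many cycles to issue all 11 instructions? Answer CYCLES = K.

c0: i0+i1 ld;sll  pair
c1: i2 ld  no-port MEM/MUL
c2: i3 mulh  no-port MUL/MEM
c3: i4 ld  no-port MEM/MEM
c4: i5+i6 ld;sll  pair
c5: i7+i8 st;add  pair
c6: i9 mul  RAW r3
c7: i10 sub  tail

CYCLES = 8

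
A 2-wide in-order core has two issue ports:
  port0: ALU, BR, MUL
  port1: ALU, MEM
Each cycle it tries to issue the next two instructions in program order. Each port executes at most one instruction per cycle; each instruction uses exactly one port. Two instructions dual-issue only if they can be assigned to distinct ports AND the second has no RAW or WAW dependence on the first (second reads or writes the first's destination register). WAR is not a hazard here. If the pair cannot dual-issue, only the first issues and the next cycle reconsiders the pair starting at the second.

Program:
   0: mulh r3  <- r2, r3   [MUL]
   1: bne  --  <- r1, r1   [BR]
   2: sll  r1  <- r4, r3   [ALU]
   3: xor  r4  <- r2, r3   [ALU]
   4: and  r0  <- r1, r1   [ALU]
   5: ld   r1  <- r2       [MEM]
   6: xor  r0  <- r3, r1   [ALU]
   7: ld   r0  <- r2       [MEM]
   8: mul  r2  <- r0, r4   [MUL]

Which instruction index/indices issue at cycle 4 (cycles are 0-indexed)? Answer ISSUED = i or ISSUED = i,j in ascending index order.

ISSUED = 6

  cy0 -> i0 (mulh) no-port MUL/BR
  cy1 -> i1,i2 (bne/sll) 2-wide
  cy2 -> i3,i4 (xor/and) 2-wide
  cy3 -> i5 (ld) RAW r1
  cy4 -> i6 (xor) WAW r0
  cy5 -> i7 (ld) RAW r0
  cy6 -> i8 (mul) tail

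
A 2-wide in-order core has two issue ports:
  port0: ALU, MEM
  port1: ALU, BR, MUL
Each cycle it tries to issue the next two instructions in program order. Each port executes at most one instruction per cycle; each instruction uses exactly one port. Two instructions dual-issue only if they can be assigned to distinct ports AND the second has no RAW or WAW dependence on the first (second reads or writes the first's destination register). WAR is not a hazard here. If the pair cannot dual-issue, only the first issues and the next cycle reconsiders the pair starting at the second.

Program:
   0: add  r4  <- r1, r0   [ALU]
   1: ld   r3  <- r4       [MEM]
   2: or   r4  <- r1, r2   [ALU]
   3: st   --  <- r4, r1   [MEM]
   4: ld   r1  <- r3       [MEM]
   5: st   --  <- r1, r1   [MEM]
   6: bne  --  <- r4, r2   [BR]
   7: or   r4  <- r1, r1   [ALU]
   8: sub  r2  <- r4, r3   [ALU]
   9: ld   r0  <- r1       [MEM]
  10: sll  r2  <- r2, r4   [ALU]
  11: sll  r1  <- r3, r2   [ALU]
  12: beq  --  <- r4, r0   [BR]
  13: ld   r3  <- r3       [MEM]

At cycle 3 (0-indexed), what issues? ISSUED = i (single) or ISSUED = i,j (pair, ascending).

ISSUED = 4

t=0 i0:add ; RAW r4
t=1 i1,i2:ld/or ; 2-wide
t=2 i3:st ; no-port MEM/MEM
t=3 i4:ld ; no-port MEM/MEM
t=4 i5,i6:st/bne ; 2-wide
t=5 i7:or ; RAW r4
t=6 i8,i9:sub/ld ; 2-wide
t=7 i10:sll ; RAW r2
t=8 i11,i12:sll/beq ; 2-wide
t=9 i13:ld ; tail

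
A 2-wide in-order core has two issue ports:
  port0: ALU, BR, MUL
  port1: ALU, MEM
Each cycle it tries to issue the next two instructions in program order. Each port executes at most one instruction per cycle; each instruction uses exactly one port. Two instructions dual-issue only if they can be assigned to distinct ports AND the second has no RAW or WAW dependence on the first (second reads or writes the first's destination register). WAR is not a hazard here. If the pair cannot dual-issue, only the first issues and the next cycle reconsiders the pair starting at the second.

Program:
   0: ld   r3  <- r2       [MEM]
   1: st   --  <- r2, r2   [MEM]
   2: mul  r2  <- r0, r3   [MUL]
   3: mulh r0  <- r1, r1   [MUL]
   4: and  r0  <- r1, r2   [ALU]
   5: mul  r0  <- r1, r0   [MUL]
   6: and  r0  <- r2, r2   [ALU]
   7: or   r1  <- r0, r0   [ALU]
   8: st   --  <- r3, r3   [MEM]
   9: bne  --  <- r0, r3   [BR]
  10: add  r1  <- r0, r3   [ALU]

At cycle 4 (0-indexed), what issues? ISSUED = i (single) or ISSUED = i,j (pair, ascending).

[0] i0  ld.MEM  -- no-port MEM/MEM
[1] i1&i2  st.MEM/mul.MUL  -- pair
[2] i3  mulh.MUL  -- WAW r0
[3] i4  and.ALU  -- RAW+WAW r0
[4] i5  mul.MUL  -- WAW r0
[5] i6  and.ALU  -- RAW r0
[6] i7&i8  or.ALU/st.MEM  -- pair
[7] i9&i10  bne.BR/add.ALU  -- pair

ISSUED = 5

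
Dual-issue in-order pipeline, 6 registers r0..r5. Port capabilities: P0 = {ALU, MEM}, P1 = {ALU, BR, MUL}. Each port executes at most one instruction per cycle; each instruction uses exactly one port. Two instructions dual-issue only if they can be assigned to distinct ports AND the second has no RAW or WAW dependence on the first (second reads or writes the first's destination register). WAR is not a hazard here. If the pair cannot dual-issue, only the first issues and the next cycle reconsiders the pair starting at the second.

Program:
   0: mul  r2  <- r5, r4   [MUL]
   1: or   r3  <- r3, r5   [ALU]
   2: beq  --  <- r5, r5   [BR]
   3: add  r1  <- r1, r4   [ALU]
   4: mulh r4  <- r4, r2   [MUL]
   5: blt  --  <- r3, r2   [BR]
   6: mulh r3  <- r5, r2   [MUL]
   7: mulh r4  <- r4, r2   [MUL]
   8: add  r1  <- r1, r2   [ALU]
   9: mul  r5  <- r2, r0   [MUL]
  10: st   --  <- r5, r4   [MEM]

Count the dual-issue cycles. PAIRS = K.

t=0 i0+i1:mul+or ; 2-wide
t=1 i2+i3:beq+add ; 2-wide
t=2 i4:mulh ; no-port MUL/BR
t=3 i5:blt ; no-port BR/MUL
t=4 i6:mulh ; no-port MUL/MUL
t=5 i7+i8:mulh+add ; 2-wide
t=6 i9:mul ; RAW r5
t=7 i10:st ; tail

PAIRS = 3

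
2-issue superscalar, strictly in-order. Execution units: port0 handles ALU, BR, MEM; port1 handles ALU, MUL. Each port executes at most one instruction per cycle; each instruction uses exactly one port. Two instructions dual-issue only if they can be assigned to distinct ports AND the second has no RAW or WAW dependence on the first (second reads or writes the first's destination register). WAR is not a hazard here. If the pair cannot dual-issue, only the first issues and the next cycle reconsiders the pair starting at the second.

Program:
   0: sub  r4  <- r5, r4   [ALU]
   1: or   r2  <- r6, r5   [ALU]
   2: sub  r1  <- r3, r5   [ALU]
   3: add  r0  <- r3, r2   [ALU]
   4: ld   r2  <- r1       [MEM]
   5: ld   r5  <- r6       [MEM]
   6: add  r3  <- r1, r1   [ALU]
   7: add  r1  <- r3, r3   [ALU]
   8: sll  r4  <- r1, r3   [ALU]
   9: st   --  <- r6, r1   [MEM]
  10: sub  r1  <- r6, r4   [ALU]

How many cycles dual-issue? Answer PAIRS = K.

#0 head=0: sub;or i0+i1 2-wide
#1 head=2: sub;add i2+i3 2-wide
#2 head=4: ld i4 no-port MEM/MEM
#3 head=5: ld;add i5+i6 2-wide
#4 head=7: add i7 RAW r1
#5 head=8: sll;st i8+i9 2-wide
#6 head=10: sub i10 tail

PAIRS = 4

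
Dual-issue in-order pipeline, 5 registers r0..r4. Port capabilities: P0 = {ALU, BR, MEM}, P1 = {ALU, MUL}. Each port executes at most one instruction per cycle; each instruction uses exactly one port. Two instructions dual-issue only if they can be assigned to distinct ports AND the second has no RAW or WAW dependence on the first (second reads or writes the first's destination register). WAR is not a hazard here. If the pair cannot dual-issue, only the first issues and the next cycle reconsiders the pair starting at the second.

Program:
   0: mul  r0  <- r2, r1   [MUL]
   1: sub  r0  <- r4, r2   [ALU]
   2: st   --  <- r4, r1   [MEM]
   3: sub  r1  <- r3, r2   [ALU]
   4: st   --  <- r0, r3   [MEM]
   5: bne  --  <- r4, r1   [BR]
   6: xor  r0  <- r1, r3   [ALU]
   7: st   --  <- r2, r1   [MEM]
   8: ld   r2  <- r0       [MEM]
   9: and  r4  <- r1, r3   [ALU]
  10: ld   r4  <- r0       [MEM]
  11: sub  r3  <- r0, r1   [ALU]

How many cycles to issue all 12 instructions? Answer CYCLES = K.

CYCLES = 7

c0: i0 mul  WAW r0
c1: i1&i2 sub+st  2-wide
c2: i3&i4 sub+st  2-wide
c3: i5&i6 bne+xor  2-wide
c4: i7 st  no-port MEM/MEM
c5: i8&i9 ld+and  2-wide
c6: i10&i11 ld+sub  2-wide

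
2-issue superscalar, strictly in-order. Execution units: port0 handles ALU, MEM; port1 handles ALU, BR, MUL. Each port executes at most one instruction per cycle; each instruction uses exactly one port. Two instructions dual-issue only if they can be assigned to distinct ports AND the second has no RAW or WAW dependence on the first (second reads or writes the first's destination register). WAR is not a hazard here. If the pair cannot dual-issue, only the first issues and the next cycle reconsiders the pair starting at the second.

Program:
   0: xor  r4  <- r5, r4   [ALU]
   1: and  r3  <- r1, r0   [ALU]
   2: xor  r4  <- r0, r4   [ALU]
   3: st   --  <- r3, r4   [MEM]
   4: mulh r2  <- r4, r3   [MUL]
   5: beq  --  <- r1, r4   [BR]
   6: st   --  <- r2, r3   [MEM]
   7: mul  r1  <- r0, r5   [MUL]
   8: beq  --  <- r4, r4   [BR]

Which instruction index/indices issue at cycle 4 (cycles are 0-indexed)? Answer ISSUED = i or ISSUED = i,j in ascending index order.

c0: i0,i1 xor and  2-wide
c1: i2 xor  RAW r4
c2: i3,i4 st mulh  2-wide
c3: i5,i6 beq st  2-wide
c4: i7 mul  no-port MUL/BR
c5: i8 beq  tail

ISSUED = 7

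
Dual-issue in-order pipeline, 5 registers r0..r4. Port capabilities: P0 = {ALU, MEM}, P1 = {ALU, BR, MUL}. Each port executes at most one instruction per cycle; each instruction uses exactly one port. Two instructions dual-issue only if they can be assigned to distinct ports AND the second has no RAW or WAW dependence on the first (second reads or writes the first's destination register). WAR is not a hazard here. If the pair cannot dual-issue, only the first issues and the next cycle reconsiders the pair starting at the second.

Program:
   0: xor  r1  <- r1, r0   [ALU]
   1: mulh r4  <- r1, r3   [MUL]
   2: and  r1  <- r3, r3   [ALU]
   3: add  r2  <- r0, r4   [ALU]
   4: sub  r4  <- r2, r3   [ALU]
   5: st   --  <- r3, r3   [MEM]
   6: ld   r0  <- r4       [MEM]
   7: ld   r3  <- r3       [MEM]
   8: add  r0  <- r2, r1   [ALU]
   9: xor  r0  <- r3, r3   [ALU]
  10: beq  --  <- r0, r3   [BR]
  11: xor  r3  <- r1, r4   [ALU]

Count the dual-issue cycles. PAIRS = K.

PAIRS = 4

#0 head=0: xor i0 RAW r1
#1 head=1: mulh+and i1,i2 dual
#2 head=3: add i3 RAW r2
#3 head=4: sub+st i4,i5 dual
#4 head=6: ld i6 no-port MEM/MEM
#5 head=7: ld+add i7,i8 dual
#6 head=9: xor i9 RAW r0
#7 head=10: beq+xor i10,i11 dual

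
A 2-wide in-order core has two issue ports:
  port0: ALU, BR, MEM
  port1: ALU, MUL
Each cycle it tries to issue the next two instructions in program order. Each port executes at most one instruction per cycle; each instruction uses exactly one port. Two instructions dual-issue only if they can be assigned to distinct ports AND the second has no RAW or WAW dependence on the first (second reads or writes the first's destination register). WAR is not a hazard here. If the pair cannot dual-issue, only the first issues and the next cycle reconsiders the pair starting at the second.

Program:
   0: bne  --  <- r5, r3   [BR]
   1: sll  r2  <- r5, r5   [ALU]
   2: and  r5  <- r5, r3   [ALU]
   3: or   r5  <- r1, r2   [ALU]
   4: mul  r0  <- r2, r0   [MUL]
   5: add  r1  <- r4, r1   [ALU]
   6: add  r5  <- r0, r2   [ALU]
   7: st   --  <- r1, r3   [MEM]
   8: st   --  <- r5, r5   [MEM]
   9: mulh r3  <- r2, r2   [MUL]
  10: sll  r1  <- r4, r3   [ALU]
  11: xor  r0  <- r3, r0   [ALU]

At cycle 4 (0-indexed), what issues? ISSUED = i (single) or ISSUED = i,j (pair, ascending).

ISSUED = 7

#0 head=0: bne.BR;sll.ALU i0/i1 2-wide
#1 head=2: and.ALU i2 WAW r5
#2 head=3: or.ALU;mul.MUL i3/i4 2-wide
#3 head=5: add.ALU;add.ALU i5/i6 2-wide
#4 head=7: st.MEM i7 no-port MEM/MEM
#5 head=8: st.MEM;mulh.MUL i8/i9 2-wide
#6 head=10: sll.ALU;xor.ALU i10/i11 2-wide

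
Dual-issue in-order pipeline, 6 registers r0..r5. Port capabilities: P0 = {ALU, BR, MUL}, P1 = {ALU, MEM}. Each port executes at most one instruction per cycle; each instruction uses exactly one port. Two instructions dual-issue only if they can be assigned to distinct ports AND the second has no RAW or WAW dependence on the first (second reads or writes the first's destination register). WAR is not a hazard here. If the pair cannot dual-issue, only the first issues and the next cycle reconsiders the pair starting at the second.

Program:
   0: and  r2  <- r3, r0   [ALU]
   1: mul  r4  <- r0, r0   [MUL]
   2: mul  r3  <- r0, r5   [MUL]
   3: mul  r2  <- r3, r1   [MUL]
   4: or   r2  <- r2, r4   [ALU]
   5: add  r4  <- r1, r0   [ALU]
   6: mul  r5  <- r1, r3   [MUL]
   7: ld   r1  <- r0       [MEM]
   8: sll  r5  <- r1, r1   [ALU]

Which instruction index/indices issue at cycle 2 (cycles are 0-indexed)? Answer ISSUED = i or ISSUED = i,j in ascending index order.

ISSUED = 3

c0: i0&i1 and/mul  2-wide
c1: i2 mul  no-port MUL/MUL
c2: i3 mul  RAW+WAW r2
c3: i4&i5 or/add  2-wide
c4: i6&i7 mul/ld  2-wide
c5: i8 sll  tail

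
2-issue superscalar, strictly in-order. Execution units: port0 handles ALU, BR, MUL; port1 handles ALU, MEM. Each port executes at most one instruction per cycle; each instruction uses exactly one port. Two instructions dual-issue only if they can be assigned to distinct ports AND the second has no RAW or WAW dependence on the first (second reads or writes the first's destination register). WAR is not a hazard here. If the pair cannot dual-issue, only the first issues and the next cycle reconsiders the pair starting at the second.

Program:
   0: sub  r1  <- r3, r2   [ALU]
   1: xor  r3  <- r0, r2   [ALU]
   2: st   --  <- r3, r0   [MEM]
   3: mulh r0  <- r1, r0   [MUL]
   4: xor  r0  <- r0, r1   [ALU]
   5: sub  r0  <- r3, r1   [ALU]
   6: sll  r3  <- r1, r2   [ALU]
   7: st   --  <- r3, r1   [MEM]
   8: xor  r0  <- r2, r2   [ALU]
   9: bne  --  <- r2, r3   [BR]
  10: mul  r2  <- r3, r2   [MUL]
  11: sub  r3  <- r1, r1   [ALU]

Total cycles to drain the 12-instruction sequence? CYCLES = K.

CYCLES = 7

t=0 i0&i1:sub.ALU+xor.ALU ; dual
t=1 i2&i3:st.MEM+mulh.MUL ; dual
t=2 i4:xor.ALU ; WAW r0
t=3 i5&i6:sub.ALU+sll.ALU ; dual
t=4 i7&i8:st.MEM+xor.ALU ; dual
t=5 i9:bne.BR ; no-port BR/MUL
t=6 i10&i11:mul.MUL+sub.ALU ; dual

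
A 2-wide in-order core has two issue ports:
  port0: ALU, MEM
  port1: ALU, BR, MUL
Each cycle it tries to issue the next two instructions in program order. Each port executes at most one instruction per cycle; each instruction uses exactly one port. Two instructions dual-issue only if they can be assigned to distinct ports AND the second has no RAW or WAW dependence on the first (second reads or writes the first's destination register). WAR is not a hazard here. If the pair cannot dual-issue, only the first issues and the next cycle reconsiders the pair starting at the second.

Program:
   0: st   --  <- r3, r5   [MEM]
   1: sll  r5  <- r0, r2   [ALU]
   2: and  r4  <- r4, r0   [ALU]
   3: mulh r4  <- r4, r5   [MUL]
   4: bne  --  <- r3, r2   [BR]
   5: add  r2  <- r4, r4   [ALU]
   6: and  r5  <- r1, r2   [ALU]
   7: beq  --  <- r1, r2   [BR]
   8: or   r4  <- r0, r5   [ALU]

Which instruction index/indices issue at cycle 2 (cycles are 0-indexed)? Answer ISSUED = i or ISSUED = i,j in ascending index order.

  cy0 -> i0/i1 (st.MEM sll.ALU) pair
  cy1 -> i2 (and.ALU) RAW+WAW r4
  cy2 -> i3 (mulh.MUL) no-port MUL/BR
  cy3 -> i4/i5 (bne.BR add.ALU) pair
  cy4 -> i6/i7 (and.ALU beq.BR) pair
  cy5 -> i8 (or.ALU) tail

ISSUED = 3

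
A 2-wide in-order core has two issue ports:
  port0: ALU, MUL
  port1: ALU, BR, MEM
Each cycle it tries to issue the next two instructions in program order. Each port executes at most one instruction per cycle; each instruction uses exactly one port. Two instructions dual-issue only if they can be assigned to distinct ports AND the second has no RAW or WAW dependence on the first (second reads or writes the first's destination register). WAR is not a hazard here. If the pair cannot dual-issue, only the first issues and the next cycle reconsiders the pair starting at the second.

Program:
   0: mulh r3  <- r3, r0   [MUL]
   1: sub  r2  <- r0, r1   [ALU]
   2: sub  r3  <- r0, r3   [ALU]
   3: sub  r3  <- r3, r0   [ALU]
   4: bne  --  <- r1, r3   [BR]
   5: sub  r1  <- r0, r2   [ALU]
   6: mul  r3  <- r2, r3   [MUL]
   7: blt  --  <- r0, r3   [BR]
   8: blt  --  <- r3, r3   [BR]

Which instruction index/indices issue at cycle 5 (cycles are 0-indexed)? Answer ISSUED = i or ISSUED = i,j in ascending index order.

ISSUED = 7

  cy0 -> i0,i1 (mulh.MUL sub.ALU) dual
  cy1 -> i2 (sub.ALU) RAW+WAW r3
  cy2 -> i3 (sub.ALU) RAW r3
  cy3 -> i4,i5 (bne.BR sub.ALU) dual
  cy4 -> i6 (mul.MUL) RAW r3
  cy5 -> i7 (blt.BR) no-port BR/BR
  cy6 -> i8 (blt.BR) tail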